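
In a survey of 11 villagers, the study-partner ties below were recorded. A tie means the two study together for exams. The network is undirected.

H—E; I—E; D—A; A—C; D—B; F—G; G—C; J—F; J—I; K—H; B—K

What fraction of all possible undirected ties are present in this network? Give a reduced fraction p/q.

There are 11 edges and 11 nodes, so the maximum possible is C(11,2) = 55.
Density = 11/55 = 1/5.

1/5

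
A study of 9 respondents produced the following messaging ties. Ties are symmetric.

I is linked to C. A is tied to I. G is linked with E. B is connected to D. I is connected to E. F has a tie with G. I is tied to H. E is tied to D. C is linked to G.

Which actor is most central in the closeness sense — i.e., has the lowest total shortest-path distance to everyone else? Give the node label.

Farness (sum of distances to all others) for each node — A:21, B:25, C:17, D:18, E:13, F:23, G:16, H:21, I:14.
The smallest farness is 13, for E, so E has the highest closeness.

E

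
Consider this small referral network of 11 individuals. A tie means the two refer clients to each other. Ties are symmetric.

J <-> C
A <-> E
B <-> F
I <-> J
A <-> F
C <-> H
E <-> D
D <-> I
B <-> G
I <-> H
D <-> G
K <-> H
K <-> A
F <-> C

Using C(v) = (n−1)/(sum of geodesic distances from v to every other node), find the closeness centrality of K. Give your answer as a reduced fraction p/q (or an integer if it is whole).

Distances from K: A:1, B:3, C:2, D:3, E:2, F:2, G:4, H:1, I:2, J:3. Sum = 23.
n = 11, so closeness = 10/23.

10/23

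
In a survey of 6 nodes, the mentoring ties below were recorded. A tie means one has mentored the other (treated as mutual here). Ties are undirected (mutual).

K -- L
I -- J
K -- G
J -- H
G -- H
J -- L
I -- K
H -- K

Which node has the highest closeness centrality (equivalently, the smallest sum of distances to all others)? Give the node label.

K

Farness (sum of distances to all others) for each node — G:8, H:7, I:8, J:7, K:6, L:8.
The smallest farness is 6, for K, so K has the highest closeness.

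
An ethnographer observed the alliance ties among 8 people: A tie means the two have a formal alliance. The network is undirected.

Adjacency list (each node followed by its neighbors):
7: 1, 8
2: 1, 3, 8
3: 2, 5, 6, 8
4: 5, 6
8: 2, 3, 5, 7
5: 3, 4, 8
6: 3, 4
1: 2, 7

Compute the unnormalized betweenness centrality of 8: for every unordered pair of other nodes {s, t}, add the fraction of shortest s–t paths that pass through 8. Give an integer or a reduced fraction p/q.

Pairs whose geodesics pass through 8 — 2–7: 1/2; 2–5: 1/2; 2–4: 1/3; 1–5: 2/3; 1–4: 2/4; 7–5: 1; 7–4: 1; 7–6: 1; 7–3: 1.
All other pairs contribute 0.
Summing the contributions gives betweenness(8) = 13/2.

13/2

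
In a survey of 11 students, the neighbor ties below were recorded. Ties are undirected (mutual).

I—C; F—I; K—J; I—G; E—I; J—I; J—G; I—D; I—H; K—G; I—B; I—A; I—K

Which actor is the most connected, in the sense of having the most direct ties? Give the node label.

I

Degrees — A:1, B:1, C:1, D:1, E:1, F:1, G:3, H:1, I:10, J:3, K:3.
The maximum is 10, attained only by I.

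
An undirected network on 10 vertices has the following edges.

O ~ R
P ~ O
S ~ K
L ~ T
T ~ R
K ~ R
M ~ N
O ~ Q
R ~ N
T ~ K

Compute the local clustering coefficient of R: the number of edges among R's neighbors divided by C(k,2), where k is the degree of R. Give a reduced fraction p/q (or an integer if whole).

R's neighbors: K, N, O, and T (k = 4).
Possible neighbor pairs: C(4,2) = 6. Edges among them: K–T → e = 1.
Clustering(R) = 1/6.

1/6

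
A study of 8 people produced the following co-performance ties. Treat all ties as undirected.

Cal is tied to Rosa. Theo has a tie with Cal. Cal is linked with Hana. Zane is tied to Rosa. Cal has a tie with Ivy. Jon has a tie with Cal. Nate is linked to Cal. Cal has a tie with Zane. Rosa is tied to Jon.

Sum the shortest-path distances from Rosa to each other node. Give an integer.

11

Distances from Rosa: Cal:1, Hana:2, Ivy:2, Jon:1, Nate:2, Theo:2, Zane:1.
Sum = 1 + 2 + 2 + 1 + 2 + 2 + 1 = 11.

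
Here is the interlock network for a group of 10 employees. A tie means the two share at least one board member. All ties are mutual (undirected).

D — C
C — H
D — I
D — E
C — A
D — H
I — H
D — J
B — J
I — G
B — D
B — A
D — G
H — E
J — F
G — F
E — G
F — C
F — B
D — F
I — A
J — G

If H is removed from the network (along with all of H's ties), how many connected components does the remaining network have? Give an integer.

1

H's neighbors (C, D, E, and I) remain reachable from one another through other ties, so the rest of the network stays in one piece.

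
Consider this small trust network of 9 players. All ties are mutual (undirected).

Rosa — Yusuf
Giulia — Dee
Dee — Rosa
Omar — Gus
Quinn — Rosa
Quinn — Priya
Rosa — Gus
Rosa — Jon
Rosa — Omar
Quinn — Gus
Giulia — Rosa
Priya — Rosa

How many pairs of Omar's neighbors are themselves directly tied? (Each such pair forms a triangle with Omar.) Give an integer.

Omar's neighbors: Gus and Rosa.
Neighbor pairs that are themselves tied: Omar–Gus–Rosa. Each forms one triangle with Omar, for 1 in total.

1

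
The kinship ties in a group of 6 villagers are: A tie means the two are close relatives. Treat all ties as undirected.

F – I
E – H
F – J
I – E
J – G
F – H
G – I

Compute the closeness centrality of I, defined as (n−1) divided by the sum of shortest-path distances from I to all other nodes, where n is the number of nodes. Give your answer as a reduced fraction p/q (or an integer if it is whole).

Distances from I: E:1, F:1, G:1, H:2, J:2. Sum = 7.
n = 6, so closeness = 5/7.

5/7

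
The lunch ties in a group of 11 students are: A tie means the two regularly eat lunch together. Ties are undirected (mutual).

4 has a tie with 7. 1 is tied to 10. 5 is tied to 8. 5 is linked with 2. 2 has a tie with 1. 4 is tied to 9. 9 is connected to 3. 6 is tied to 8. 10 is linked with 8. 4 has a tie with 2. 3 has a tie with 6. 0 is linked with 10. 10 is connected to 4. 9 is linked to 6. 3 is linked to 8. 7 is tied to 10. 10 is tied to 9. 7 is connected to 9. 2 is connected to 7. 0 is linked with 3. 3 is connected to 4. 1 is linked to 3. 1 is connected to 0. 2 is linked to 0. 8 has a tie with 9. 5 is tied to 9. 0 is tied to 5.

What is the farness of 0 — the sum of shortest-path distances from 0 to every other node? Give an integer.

Distances from 0: 1:1, 2:1, 3:1, 4:2, 5:1, 6:2, 7:2, 8:2, 9:2, 10:1.
Sum = 1 + 1 + 1 + 2 + 1 + 2 + 2 + 2 + 2 + 1 = 15.

15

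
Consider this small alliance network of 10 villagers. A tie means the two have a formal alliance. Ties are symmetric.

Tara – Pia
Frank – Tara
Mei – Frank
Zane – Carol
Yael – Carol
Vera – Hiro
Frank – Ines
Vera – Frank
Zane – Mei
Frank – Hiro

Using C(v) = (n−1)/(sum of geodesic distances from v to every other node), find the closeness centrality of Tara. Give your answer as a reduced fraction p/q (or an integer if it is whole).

9/22

Distances from Tara: Carol:4, Frank:1, Hiro:2, Ines:2, Mei:2, Pia:1, Vera:2, Yael:5, Zane:3. Sum = 22.
n = 10, so closeness = 9/22.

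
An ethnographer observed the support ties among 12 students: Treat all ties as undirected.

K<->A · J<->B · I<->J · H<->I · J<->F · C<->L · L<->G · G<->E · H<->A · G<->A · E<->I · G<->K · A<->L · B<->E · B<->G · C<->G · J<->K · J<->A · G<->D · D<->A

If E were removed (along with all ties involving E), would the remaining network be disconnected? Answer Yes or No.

Even without E, every remaining node can still reach every other (the residual graph is connected), so E is not a cut vertex.

No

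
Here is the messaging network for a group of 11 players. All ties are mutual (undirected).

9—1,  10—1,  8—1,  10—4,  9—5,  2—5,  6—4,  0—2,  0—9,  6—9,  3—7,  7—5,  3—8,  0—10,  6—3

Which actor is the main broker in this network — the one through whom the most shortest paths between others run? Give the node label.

9

Unnormalized betweenness of each node: 0:86/15, 1:389/60, 2:23/15, 3:123/20, 4:17/10, 5:104/15, 6:36/5, 7:11/4, 8:11/5, 9:367/30, 10:61/12.
9 has the largest value, 367/30, making it the main broker — the node through which the most shortest paths run.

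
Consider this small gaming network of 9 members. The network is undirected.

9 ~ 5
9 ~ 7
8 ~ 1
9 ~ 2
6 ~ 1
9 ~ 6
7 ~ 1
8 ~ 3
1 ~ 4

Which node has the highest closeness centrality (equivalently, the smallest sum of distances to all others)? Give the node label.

Farness (sum of distances to all others) for each node — 1:14, 2:23, 3:26, 4:21, 5:23, 6:15, 7:15, 8:19, 9:16.
The smallest farness is 14, for 1, so 1 has the highest closeness.

1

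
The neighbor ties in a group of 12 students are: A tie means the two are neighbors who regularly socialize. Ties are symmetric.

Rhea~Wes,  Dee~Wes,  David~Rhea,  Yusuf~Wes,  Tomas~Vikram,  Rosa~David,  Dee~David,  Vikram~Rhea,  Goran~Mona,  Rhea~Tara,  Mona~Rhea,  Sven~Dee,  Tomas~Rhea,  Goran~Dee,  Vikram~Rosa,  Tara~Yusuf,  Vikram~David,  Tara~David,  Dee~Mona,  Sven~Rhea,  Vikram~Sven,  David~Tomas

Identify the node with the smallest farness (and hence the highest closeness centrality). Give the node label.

Rhea

Farness (sum of distances to all others) for each node — David:16, Dee:17, Goran:25, Mona:21, Rhea:15, Rosa:24, Sven:20, Tara:20, Tomas:21, Vikram:19, Wes:20, Yusuf:26.
The smallest farness is 15, for Rhea, so Rhea has the highest closeness.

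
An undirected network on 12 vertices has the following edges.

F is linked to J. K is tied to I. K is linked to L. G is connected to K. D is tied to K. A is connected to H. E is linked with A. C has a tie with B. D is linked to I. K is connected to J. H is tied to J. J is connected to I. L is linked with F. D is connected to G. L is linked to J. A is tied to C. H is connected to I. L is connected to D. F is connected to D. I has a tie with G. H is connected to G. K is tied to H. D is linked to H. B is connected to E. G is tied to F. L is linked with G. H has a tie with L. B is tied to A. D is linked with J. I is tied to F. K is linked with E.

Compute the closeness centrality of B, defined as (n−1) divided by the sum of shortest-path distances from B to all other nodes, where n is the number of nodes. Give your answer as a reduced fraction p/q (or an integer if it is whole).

11/26

Distances from B: A:1, C:1, D:3, E:1, F:4, G:3, H:2, I:3, J:3, K:2, L:3. Sum = 26.
n = 12, so closeness = 11/26.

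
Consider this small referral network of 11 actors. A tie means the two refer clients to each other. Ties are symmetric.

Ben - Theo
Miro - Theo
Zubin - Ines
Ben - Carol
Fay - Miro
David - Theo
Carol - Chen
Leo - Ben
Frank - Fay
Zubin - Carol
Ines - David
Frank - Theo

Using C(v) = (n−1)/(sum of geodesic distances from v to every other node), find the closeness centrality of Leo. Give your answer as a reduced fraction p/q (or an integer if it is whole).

5/14

Distances from Leo: Ben:1, Carol:2, Chen:3, David:3, Fay:4, Frank:3, Ines:4, Miro:3, Theo:2, Zubin:3. Sum = 28.
n = 11, so closeness = 10/28 = 5/14.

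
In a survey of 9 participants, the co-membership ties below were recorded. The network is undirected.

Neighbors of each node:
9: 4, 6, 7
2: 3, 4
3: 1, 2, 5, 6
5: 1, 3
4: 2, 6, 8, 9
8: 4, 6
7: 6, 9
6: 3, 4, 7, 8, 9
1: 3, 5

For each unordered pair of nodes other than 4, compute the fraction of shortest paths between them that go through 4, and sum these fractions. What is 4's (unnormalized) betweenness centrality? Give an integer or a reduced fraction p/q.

Pairs whose geodesics pass through 4 — 2–9: 1; 2–6: 1/2; 2–7: 2/3; 2–8: 1; 9–8: 1/2.
All other pairs contribute 0.
Summing the contributions gives betweenness(4) = 11/3.

11/3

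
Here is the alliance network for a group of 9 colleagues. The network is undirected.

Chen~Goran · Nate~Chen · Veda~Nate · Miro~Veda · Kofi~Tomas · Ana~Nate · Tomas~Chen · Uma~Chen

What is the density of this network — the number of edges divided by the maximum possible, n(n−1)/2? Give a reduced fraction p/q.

There are 8 edges and 9 nodes, so the maximum possible is C(9,2) = 36.
Density = 8/36 = 2/9.

2/9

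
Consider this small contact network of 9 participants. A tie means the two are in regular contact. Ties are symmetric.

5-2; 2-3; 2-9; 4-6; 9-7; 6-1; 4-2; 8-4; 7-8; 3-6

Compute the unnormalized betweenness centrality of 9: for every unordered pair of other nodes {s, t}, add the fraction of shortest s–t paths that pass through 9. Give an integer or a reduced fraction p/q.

Pairs whose geodesics pass through 9 — 5–7: 1; 3–7: 1; 7–2: 1.
All other pairs contribute 0.
Summing the contributions gives betweenness(9) = 3.

3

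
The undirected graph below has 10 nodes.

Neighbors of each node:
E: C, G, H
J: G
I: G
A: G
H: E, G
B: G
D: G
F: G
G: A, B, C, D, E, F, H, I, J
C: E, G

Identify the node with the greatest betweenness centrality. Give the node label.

G

Unnormalized betweenness of each node: A:0, B:0, C:0, D:0, E:1/2, F:0, G:67/2, H:0, I:0, J:0.
G has the largest value, 67/2, making it the main broker — the node through which the most shortest paths run.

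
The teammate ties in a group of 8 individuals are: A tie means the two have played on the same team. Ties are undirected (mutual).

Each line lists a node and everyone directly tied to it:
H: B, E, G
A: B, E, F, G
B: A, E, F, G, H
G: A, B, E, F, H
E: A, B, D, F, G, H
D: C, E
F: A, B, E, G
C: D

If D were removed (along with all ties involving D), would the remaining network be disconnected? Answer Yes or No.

Removing D leaves {A, B, E, F, G, and H} with no path to {C}, so the network splits into 2 components. D is a cut vertex.

Yes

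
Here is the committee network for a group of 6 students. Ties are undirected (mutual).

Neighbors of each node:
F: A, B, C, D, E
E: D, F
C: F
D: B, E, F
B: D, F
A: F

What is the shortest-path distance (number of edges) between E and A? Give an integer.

2

One shortest route is E – F – A, which uses 2 edges, and E and A are not directly tied, so nothing shorter exists. So d(E,A) = 2.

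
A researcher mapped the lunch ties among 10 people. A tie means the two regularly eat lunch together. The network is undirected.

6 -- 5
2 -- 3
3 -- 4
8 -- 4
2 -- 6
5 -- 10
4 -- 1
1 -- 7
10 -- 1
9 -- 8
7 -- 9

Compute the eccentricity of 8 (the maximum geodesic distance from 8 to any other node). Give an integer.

4

Distances from 8: 1:2, 2:3, 3:2, 4:1, 5:4, 6:4, 7:2, 9:1, 10:3.
The largest is 4 (to 5 and 6), so the eccentricity of 8 is 4.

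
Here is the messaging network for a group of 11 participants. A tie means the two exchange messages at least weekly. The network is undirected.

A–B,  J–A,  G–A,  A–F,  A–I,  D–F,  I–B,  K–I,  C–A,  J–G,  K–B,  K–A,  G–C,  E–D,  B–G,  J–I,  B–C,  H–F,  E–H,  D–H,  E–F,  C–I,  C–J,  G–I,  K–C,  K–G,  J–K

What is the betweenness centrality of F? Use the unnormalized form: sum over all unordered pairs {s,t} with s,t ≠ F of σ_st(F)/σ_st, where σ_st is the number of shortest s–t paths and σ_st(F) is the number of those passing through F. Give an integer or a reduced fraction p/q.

Pairs whose geodesics pass through F — B–D: 1; B–E: 1; B–H: 1; J–D: 1; J–E: 1; J–H: 1; A–D: 1; A–E: 1; A–H: 1; G–D: 1; G–E: 1; G–H: 1; K–D: 1; K–E: 1 … (+7 more pairs).
All other pairs contribute 0.
Summing the contributions gives betweenness(F) = 21.

21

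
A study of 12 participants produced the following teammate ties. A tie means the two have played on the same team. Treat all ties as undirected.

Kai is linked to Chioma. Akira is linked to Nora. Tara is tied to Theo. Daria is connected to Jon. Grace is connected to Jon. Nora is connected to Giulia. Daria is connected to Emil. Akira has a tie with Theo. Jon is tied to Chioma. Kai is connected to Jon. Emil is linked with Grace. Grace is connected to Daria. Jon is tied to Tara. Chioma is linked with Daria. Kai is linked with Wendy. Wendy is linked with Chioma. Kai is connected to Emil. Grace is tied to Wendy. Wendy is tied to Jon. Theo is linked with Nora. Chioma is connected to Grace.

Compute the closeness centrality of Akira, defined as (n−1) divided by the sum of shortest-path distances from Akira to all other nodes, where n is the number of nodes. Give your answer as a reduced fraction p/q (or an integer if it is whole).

11/34

Distances from Akira: Chioma:4, Daria:4, Emil:5, Giulia:2, Grace:4, Jon:3, Kai:4, Nora:1, Tara:2, Theo:1, Wendy:4. Sum = 34.
n = 12, so closeness = 11/34.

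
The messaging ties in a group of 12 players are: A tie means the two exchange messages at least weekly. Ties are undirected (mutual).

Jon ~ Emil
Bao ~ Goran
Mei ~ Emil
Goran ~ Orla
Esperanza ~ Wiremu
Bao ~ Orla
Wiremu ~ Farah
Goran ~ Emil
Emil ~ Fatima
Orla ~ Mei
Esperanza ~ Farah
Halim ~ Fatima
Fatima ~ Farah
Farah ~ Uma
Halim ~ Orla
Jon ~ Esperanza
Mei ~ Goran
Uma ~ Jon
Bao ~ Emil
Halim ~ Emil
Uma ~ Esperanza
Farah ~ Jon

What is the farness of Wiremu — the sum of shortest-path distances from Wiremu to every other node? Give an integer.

Distances from Wiremu: Bao:4, Emil:3, Esperanza:1, Farah:1, Fatima:2, Goran:4, Halim:3, Jon:2, Mei:4, Orla:4, Uma:2.
Sum = 4 + 3 + 1 + 1 + 2 + 4 + 3 + 2 + 4 + 4 + 2 = 30.

30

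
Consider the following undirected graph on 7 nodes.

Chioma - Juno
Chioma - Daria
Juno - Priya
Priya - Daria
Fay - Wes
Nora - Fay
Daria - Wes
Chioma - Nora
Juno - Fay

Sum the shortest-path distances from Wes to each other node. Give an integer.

Distances from Wes: Chioma:2, Daria:1, Fay:1, Juno:2, Nora:2, Priya:2.
Sum = 2 + 1 + 1 + 2 + 2 + 2 = 10.

10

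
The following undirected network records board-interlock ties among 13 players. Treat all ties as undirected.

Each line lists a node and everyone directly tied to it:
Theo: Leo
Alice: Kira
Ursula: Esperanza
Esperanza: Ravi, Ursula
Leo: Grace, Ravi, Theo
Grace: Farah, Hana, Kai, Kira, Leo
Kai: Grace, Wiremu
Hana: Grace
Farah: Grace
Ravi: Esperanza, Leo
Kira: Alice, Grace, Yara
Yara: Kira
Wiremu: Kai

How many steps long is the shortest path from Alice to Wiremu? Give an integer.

4

One shortest route is Alice – Kira – Grace – Kai – Wiremu, which uses 4 edges, and at distance 3 from Alice we only reach {Farah, Hana, Kai, Leo}, which does not include Wiremu. So d(Alice,Wiremu) = 4.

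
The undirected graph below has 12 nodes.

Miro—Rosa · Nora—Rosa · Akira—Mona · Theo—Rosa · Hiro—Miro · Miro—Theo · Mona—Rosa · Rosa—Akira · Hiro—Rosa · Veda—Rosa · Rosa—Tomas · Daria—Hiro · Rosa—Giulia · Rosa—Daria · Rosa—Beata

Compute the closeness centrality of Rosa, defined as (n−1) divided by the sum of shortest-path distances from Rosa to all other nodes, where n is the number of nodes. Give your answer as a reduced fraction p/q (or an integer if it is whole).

1

Distances from Rosa: Akira:1, Beata:1, Daria:1, Giulia:1, Hiro:1, Miro:1, Mona:1, Nora:1, Theo:1, Tomas:1, Veda:1. Sum = 11.
n = 12, so closeness = 11/11 = 1.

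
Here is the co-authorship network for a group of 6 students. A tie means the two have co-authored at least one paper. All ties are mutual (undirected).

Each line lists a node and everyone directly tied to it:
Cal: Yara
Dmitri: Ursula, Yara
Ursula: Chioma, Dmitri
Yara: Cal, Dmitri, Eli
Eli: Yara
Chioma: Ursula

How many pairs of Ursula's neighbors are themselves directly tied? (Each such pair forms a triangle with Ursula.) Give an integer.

Ursula's neighbors are Chioma and Dmitri, but none of them are tied to each other, so no triangle contains Ursula.

0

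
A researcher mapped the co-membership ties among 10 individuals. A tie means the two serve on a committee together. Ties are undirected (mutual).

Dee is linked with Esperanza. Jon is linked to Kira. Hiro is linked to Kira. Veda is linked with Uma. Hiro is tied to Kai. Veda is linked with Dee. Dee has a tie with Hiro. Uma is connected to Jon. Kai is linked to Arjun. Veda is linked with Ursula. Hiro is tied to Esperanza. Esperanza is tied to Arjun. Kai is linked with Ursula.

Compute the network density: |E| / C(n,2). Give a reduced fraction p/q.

There are 13 edges and 10 nodes, so the maximum possible is C(10,2) = 45.
Density = 13/45.

13/45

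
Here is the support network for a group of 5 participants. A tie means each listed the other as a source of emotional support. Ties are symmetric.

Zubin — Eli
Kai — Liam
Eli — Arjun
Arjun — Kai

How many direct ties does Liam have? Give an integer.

1

Liam is directly tied to Kai. That is 1 neighbor, so the degree of Liam is 1.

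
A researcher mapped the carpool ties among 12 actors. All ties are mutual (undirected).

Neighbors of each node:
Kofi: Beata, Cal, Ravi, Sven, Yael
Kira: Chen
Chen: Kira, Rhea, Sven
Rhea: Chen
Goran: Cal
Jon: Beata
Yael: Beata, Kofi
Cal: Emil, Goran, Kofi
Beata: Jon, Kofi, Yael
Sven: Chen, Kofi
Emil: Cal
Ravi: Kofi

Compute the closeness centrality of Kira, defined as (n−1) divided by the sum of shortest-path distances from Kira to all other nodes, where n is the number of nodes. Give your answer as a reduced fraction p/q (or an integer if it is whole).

11/39

Distances from Kira: Beata:4, Cal:4, Chen:1, Emil:5, Goran:5, Jon:5, Kofi:3, Ravi:4, Rhea:2, Sven:2, Yael:4. Sum = 39.
n = 12, so closeness = 11/39.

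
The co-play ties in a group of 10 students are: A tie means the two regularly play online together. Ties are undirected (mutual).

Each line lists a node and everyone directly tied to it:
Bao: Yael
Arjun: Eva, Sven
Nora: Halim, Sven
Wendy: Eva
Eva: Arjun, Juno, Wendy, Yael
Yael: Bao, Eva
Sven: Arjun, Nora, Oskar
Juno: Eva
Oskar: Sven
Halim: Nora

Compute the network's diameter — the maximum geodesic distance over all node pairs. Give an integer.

Eccentricity of each node (its greatest distance to any other): Arjun:3, Bao:6, Eva:4, Halim:6, Juno:5, Nora:5, Oskar:5, Sven:4, Wendy:5, Yael:5.
The maximum eccentricity is 6, realized for instance by the pair Halim–Bao via Halim – Nora – Sven – Arjun – Eva – Yael – Bao. So the diameter is 6.

6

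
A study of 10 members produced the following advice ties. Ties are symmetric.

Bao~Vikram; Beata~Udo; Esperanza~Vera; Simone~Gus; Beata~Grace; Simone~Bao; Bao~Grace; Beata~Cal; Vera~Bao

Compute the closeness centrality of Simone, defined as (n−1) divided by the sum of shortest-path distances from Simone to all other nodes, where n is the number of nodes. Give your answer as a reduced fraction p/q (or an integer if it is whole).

9/22

Distances from Simone: Bao:1, Beata:3, Cal:4, Esperanza:3, Grace:2, Gus:1, Udo:4, Vera:2, Vikram:2. Sum = 22.
n = 10, so closeness = 9/22.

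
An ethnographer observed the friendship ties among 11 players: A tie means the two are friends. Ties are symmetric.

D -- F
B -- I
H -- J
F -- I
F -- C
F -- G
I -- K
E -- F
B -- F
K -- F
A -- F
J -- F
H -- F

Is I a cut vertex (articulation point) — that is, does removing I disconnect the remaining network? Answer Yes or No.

Even without I, every remaining node can still reach every other (the residual graph is connected), so I is not a cut vertex.

No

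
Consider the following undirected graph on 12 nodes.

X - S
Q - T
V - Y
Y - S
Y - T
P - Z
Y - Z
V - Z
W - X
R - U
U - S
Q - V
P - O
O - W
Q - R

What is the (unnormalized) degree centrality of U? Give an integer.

U is directly tied to R and S. That is 2 neighbors, so the degree of U is 2.

2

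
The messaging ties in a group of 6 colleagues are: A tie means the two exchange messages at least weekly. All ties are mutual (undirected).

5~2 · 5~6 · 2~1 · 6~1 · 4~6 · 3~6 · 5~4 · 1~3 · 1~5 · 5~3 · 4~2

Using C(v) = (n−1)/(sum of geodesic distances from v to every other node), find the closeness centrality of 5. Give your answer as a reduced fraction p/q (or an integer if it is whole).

Distances from 5: 1:1, 2:1, 3:1, 4:1, 6:1. Sum = 5.
n = 6, so closeness = 5/5 = 1.

1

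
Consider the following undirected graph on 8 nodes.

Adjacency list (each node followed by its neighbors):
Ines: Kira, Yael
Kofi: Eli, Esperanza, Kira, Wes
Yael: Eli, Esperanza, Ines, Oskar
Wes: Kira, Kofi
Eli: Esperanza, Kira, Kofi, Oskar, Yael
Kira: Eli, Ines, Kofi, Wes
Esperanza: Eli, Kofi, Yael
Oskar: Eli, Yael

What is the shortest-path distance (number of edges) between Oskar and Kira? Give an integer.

One shortest route is Oskar – Eli – Kira, which uses 2 edges, and Oskar and Kira are not directly tied, so nothing shorter exists. So d(Oskar,Kira) = 2.

2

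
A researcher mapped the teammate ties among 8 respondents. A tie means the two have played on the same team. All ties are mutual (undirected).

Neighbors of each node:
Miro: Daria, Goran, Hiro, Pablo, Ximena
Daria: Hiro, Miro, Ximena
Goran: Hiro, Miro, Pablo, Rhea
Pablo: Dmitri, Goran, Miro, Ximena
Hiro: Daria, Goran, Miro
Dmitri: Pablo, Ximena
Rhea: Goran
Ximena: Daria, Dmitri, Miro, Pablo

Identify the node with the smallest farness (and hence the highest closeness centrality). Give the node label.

Farness (sum of distances to all others) for each node — Daria:12, Dmitri:14, Goran:10, Hiro:12, Miro:9, Pablo:10, Rhea:16, Ximena:11.
The smallest farness is 9, for Miro, so Miro has the highest closeness.

Miro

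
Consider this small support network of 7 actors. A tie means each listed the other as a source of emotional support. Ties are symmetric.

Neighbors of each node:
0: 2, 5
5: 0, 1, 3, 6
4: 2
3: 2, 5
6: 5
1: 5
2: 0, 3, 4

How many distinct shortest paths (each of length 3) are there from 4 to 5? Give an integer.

The shortest distance is 3. The length-3 paths are: 4–2–0–5; 4–2–3–5.
That gives 2 distinct shortest paths.

2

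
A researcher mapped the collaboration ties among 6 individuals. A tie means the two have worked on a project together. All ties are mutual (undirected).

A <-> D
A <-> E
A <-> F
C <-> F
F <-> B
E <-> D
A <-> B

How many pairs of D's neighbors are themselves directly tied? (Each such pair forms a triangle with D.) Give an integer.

1

D's neighbors: A and E.
Neighbor pairs that are themselves tied: D–A–E. Each forms one triangle with D, for 1 in total.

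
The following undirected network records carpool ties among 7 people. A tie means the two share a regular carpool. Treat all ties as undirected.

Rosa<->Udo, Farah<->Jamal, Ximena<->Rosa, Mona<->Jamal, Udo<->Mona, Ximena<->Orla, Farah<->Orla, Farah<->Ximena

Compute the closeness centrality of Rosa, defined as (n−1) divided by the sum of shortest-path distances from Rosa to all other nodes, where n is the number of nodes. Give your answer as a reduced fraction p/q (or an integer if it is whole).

Distances from Rosa: Farah:2, Jamal:3, Mona:2, Orla:2, Udo:1, Ximena:1. Sum = 11.
n = 7, so closeness = 6/11.

6/11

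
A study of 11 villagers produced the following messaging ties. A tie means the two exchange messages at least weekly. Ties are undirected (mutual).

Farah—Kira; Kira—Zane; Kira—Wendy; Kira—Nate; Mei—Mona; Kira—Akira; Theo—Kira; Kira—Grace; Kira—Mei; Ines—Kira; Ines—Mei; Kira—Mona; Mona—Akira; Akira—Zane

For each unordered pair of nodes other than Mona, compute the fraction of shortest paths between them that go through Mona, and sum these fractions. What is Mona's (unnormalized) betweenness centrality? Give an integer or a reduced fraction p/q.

Pairs whose geodesics pass through Mona — Mei–Akira: 1/2.
All other pairs contribute 0.
Summing the contributions gives betweenness(Mona) = 1/2.

1/2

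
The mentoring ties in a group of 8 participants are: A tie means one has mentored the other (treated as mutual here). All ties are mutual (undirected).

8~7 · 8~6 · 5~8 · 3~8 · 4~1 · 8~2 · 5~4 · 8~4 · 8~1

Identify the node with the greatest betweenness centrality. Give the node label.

8

Unnormalized betweenness of each node: 1:0, 2:0, 3:0, 4:1/2, 5:0, 6:0, 7:0, 8:37/2.
8 has the largest value, 37/2, making it the main broker — the node through which the most shortest paths run.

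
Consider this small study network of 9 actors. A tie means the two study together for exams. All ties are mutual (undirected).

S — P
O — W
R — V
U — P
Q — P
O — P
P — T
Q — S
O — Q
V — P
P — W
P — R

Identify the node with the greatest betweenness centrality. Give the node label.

P

Unnormalized betweenness of each node: O:1/2, P:23, Q:1/2, R:0, S:0, T:0, U:0, V:0, W:0.
P has the largest value, 23, making it the main broker — the node through which the most shortest paths run.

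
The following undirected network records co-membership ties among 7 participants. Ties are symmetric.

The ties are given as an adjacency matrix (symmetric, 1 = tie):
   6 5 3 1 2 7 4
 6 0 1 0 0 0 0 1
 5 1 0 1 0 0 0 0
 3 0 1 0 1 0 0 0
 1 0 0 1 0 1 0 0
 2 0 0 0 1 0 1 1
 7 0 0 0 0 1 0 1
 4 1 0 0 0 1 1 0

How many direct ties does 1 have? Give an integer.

2

1 is directly tied to 2 and 3. That is 2 neighbors, so the degree of 1 is 2.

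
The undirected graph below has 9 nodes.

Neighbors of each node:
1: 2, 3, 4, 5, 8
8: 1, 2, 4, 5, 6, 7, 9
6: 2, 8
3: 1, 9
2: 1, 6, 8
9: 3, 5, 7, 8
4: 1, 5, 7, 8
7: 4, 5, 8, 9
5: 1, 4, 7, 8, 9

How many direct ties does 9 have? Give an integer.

9 is directly tied to 3, 5, 7, and 8. That is 4 neighbors, so the degree of 9 is 4.

4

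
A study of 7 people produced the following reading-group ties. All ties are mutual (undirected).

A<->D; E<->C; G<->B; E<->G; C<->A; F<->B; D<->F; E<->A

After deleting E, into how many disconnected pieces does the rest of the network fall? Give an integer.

1

E's neighbors (A, C, and G) remain reachable from one another through other ties, so the rest of the network stays in one piece.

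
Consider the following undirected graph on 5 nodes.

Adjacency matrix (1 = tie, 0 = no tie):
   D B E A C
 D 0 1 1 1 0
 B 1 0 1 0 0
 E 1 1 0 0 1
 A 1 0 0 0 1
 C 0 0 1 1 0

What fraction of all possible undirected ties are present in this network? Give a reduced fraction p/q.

3/5

There are 6 edges and 5 nodes, so the maximum possible is C(5,2) = 10.
Density = 6/10 = 3/5.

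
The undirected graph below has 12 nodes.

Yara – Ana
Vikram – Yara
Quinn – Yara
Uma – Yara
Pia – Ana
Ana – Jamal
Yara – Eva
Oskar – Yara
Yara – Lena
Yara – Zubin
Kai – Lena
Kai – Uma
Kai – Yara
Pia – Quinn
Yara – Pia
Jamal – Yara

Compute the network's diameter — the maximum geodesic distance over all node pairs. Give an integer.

2

Eccentricity of each node (its greatest distance to any other): Ana:2, Eva:2, Jamal:2, Kai:2, Lena:2, Oskar:2, Pia:2, Quinn:2, Uma:2, Vikram:2, Yara:1, Zubin:2.
The maximum eccentricity is 2, realized for instance by the pair Jamal–Quinn via Jamal – Yara – Quinn. So the diameter is 2.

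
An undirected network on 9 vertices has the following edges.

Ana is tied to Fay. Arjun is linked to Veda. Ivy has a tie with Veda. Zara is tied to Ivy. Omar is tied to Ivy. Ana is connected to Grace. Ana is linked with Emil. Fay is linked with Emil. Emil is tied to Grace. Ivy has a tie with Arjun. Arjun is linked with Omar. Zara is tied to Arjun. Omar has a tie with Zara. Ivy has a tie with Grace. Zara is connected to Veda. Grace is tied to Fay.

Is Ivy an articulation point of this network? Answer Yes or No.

Removing Ivy leaves {Arjun, Omar, Veda, and Zara} with no path to {Ana, Emil, Fay, and Grace}, so the network splits into 2 components. Ivy is a cut vertex.

Yes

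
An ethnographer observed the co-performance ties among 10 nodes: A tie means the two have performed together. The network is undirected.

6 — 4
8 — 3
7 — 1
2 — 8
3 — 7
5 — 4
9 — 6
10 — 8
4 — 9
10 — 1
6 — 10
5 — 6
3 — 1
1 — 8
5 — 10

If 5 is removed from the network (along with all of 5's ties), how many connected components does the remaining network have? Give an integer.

5's neighbors (4, 6, and 10) remain reachable from one another through other ties, so the rest of the network stays in one piece.

1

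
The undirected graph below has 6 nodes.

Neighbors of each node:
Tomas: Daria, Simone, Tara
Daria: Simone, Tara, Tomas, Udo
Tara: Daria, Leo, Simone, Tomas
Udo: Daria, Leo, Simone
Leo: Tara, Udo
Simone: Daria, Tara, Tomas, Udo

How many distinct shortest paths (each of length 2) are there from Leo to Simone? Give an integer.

The shortest distance is 2. The length-2 paths are: Leo–Udo–Simone; Leo–Tara–Simone.
That gives 2 distinct shortest paths.

2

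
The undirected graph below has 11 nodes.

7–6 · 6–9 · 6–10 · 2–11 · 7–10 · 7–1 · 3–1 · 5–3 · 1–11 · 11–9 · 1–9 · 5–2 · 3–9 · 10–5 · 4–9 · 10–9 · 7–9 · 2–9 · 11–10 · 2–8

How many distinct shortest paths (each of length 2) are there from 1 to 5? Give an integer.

The shortest distance is 2, and the only length-2 path is 1–3–5. So there is exactly 1 shortest path.

1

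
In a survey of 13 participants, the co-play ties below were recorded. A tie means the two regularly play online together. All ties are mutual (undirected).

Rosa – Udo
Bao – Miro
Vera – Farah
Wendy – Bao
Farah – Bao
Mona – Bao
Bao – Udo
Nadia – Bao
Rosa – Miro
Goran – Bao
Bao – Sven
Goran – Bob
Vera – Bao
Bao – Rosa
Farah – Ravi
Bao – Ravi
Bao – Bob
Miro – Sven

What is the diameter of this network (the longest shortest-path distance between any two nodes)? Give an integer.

2

Eccentricity of each node (its greatest distance to any other): Bao:1, Bob:2, Farah:2, Goran:2, Miro:2, Mona:2, Nadia:2, Ravi:2, Rosa:2, Sven:2, Udo:2, Vera:2, Wendy:2.
The maximum eccentricity is 2, realized for instance by the pair Nadia–Ravi via Nadia – Bao – Ravi. So the diameter is 2.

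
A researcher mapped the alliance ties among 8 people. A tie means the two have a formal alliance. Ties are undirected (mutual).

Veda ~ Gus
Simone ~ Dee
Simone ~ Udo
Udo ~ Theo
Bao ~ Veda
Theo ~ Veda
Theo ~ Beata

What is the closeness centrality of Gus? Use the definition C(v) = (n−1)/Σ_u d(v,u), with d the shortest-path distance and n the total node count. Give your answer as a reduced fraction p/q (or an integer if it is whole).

Distances from Gus: Bao:2, Beata:3, Dee:5, Simone:4, Theo:2, Udo:3, Veda:1. Sum = 20.
n = 8, so closeness = 7/20.

7/20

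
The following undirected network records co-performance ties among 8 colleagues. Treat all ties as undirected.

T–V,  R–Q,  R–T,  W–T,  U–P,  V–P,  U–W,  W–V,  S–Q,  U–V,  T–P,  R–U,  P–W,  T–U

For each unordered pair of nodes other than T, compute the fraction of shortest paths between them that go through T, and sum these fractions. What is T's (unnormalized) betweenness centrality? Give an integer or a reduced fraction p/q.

9/2

Pairs whose geodesics pass through T — R–P: 1/2; R–V: 1/2; R–W: 1/2; Q–P: 1/2; Q–V: 1/2; Q–W: 1/2; S–P: 1/2; S–V: 1/2; S–W: 1/2.
All other pairs contribute 0.
Summing the contributions gives betweenness(T) = 9/2.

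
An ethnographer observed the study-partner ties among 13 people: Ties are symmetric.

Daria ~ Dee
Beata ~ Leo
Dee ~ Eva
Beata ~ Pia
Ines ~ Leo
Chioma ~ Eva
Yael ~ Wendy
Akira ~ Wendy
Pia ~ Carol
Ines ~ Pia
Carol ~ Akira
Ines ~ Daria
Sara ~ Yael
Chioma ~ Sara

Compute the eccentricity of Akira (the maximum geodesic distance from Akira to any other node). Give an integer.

Distances from Akira: Beata:3, Carol:1, Chioma:4, Daria:4, Dee:5, Eva:5, Ines:3, Leo:4, Pia:2, Sara:3, Wendy:1, Yael:2.
The largest is 5 (to Eva and Dee), so the eccentricity of Akira is 5.

5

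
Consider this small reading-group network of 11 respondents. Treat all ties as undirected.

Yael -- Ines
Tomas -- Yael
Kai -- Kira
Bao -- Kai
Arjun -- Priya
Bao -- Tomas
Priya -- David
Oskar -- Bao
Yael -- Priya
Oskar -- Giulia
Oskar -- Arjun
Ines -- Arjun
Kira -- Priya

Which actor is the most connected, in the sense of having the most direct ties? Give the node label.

Priya

Degrees — Arjun:3, Bao:3, David:1, Giulia:1, Ines:2, Kai:2, Kira:2, Oskar:3, Priya:4, Tomas:2, Yael:3.
The maximum is 4, attained only by Priya.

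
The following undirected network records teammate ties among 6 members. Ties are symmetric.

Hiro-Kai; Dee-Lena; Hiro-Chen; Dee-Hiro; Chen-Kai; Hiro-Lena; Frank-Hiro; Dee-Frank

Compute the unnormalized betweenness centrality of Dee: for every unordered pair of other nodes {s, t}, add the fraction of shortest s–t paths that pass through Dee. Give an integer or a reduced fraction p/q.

1/2

Pairs whose geodesics pass through Dee — Frank–Lena: 1/2.
All other pairs contribute 0.
Summing the contributions gives betweenness(Dee) = 1/2.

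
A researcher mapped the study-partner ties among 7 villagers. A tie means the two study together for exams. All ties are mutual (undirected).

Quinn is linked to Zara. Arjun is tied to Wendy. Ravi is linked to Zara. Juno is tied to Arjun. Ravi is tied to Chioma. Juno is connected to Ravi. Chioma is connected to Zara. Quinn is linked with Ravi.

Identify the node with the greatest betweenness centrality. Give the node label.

Unnormalized betweenness of each node: Arjun:5, Chioma:0, Juno:8, Quinn:0, Ravi:19/2, Wendy:0, Zara:1/2.
Ravi has the largest value, 19/2, making it the main broker — the node through which the most shortest paths run.

Ravi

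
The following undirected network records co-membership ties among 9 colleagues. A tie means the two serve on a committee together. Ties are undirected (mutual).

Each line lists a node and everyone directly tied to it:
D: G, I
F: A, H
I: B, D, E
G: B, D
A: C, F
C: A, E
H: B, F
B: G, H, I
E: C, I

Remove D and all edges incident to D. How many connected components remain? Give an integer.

1

D's neighbors (G and I) remain reachable from one another through other ties, so the rest of the network stays in one piece.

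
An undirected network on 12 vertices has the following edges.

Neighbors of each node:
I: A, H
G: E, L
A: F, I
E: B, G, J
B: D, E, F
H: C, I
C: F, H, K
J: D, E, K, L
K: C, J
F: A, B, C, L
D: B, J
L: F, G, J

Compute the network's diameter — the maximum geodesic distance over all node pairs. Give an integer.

Eccentricity of each node (its greatest distance to any other): A:3, B:3, C:3, D:4, E:4, F:2, G:4, H:4, I:4, J:4, K:3, L:3.
The maximum eccentricity is 4, realized for instance by the pair I–J via I – A – F – L – J. So the diameter is 4.

4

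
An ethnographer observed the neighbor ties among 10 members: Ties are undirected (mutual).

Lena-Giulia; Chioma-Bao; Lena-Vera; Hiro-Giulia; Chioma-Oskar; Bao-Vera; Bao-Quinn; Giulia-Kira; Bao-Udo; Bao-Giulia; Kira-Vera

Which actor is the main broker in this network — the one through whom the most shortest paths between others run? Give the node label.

Bao

Unnormalized betweenness of each node: Bao:77/3, Chioma:8, Giulia:27/2, Hiro:0, Kira:2/3, Lena:2/3, Oskar:0, Quinn:0, Udo:0, Vera:11/2.
Bao has the largest value, 77/3, making it the main broker — the node through which the most shortest paths run.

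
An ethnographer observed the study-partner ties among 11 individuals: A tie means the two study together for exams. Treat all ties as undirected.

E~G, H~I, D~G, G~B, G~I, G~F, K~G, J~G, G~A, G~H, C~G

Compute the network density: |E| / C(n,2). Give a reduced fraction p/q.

1/5

There are 11 edges and 11 nodes, so the maximum possible is C(11,2) = 55.
Density = 11/55 = 1/5.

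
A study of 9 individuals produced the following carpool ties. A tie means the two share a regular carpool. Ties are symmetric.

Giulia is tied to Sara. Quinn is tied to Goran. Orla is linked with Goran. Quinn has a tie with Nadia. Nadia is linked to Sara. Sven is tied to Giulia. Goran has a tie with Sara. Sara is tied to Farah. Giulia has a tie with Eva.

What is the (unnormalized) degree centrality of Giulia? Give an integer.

3

Giulia is directly tied to Eva, Sara, and Sven. That is 3 neighbors, so the degree of Giulia is 3.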